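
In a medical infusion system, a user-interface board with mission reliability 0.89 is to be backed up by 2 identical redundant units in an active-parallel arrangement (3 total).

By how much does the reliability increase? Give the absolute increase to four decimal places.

0.1087

R_before = 0.89
R_after = 1 − (1 − 0.89)^3 = 0.9987
ΔR = 0.9987 − 0.89 = 0.1087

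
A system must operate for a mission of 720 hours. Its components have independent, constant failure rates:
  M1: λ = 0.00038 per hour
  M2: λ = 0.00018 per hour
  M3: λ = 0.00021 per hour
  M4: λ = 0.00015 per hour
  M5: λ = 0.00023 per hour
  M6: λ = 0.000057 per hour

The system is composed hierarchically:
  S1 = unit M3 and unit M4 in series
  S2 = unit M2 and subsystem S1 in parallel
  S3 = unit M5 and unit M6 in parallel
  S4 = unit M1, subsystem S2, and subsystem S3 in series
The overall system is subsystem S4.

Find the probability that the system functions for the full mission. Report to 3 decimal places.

0.735

R(M1) = exp(−0.00038 × 720) = 0.76064
R(M2) = exp(−0.00018 × 720) = 0.87845
R(M3) = exp(−0.00021 × 720) = 0.85968
R(M4) = exp(−0.00015 × 720) = 0.89763
R(M5) = exp(−0.00023 × 720) = 0.84739
R(M6) = exp(−0.000057 × 720) = 0.95979
Series (M3 and M4): 0.85968 × 0.89763 = 0.77167
Parallel (M2 and [0.77167]): 1 − (1 − 0.87845)(1 − 0.77167) = 0.97225
Parallel (M5 and M6): 1 − (1 − 0.84739)(1 − 0.95979) = 0.99386
Series (M1, [0.97225], and [0.99386]): 0.76064 × 0.97225 × 0.99386 = 0.735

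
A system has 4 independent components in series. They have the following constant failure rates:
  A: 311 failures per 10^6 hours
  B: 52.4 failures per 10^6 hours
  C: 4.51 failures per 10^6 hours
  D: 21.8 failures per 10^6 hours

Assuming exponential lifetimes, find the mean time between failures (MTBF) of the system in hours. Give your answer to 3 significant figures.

2570

Series of exponential components: λ_sys = Σ λ_i
λ_sys = 0.000311 + 0.0000524 + 0.00000451 + 0.0000218 = 3.8971e-04 /h
MTBF = 1 / λ_sys = 2570 h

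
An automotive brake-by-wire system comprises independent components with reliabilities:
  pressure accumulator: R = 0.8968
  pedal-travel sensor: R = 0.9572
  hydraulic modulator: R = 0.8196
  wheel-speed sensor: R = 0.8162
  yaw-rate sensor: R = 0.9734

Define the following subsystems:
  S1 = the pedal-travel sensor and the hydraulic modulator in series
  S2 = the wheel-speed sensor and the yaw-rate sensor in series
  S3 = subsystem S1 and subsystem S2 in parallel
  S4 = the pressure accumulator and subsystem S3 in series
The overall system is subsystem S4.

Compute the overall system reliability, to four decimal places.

0.8571

Series (pedal-travel sensor and hydraulic modulator): 0.957200 × 0.819600 = 0.784521
Series (wheel-speed sensor and yaw-rate sensor): 0.816200 × 0.973400 = 0.794489
Parallel ([0.784521] and [0.794489]): 1 − (1 − 0.784521)(1 − 0.794489) = 0.955717
Series (pressure accumulator and [0.955717]): 0.896800 × 0.955717 = 0.8571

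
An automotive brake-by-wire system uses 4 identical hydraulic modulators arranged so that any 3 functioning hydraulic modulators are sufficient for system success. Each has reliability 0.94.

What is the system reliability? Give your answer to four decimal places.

R = Σ_{i=3}^{4} C(4,i) p^i (1−p)^{4−i} with p = 0.94
C(4,3)·0.94^3·0.06^1 = 0.199340
C(4,4)·0.94^4·0.06^0 = 0.780749
Sum = 0.9801

0.9801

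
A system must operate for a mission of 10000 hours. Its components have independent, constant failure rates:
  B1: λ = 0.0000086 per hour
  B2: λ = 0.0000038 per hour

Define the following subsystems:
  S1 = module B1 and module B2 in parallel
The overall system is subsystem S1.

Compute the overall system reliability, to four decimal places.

R(B1) = exp(−0.0000086 × 10000) = 0.917594
R(B2) = exp(−0.0000038 × 10000) = 0.962713
Parallel (B1 and B2): 1 − (1 − 0.917594)(1 − 0.962713) = 0.9969

0.9969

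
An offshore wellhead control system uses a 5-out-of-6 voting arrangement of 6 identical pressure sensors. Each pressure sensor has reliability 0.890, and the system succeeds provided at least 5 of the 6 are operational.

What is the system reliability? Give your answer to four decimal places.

0.8655

R = Σ_{i=5}^{6} C(6,i) p^i (1−p)^{6−i} with p = 0.890
C(6,5)·0.890^5·0.110^1 = 0.368548
C(6,6)·0.890^6·0.110^0 = 0.496981
Sum = 0.8655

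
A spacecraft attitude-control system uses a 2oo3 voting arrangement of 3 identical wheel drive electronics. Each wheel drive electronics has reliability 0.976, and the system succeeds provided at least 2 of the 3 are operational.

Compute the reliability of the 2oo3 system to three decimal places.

0.998

R = Σ_{i=2}^{3} C(3,i) p^i (1−p)^{3−i} with p = 0.976
C(3,2)·0.976^2·0.024^1 = 0.06859
C(3,3)·0.976^3·0.024^0 = 0.92971
Sum = 0.998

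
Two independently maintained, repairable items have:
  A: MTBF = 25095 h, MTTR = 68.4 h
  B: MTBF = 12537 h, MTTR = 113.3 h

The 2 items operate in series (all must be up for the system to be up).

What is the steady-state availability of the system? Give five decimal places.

A(A) = MTBF/(MTBF+MTTR) = 25095/(25095+68.4) = 0.997282
A(B) = MTBF/(MTBF+MTTR) = 12537/(12537+113.3) = 0.991044
Series availability: 0.997282 × 0.991044 = 0.98835

0.98835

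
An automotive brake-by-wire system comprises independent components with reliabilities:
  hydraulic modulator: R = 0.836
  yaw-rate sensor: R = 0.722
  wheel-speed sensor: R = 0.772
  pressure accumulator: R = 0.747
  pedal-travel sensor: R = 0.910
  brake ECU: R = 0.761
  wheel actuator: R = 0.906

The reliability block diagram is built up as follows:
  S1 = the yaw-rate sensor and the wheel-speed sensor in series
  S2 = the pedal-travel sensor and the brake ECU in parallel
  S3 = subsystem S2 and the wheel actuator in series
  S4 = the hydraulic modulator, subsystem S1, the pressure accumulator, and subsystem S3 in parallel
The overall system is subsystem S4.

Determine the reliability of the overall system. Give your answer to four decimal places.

Series (yaw-rate sensor and wheel-speed sensor): 0.722000 × 0.772000 = 0.557384
Parallel (pedal-travel sensor and brake ECU): 1 − (1 − 0.910000)(1 − 0.761000) = 0.978490
Series ([0.978490] and wheel actuator): 0.978490 × 0.906000 = 0.886512
Parallel (hydraulic modulator, [0.557384], pressure accumulator, and [0.886512]): 1 − (1 − 0.836000)(1 − 0.557384)(1 − 0.747000)(1 − 0.886512) = 0.9979

0.9979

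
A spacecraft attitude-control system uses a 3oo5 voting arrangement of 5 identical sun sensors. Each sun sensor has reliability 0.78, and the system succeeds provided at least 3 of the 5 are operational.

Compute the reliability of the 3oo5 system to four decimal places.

R = Σ_{i=3}^{5} C(5,i) p^i (1−p)^{5−i} with p = 0.78
C(5,3)·0.78^3·0.22^2 = 0.229683
C(5,4)·0.78^4·0.22^1 = 0.407166
C(5,5)·0.78^5·0.22^0 = 0.288717
Sum = 0.9256

0.9256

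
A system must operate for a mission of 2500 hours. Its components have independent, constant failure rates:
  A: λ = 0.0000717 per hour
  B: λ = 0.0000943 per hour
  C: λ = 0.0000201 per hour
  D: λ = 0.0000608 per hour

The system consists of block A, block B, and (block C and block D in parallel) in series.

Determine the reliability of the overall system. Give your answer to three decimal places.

R(A) = exp(−0.0000717 × 2500) = 0.83590
R(B) = exp(−0.0000943 × 2500) = 0.78998
R(C) = exp(−0.0000201 × 2500) = 0.95099
R(D) = exp(−0.0000608 × 2500) = 0.85899
Parallel (C and D): 1 − (1 − 0.95099)(1 − 0.85899) = 0.99309
Series (A, B, and [0.99309]): 0.83590 × 0.78998 × 0.99309 = 0.656

0.656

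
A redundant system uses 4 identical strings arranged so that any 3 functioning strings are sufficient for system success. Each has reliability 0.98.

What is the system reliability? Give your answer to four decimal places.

R = Σ_{i=3}^{4} C(4,i) p^i (1−p)^{4−i} with p = 0.98
C(4,3)·0.98^3·0.02^1 = 0.075295
C(4,4)·0.98^4·0.02^0 = 0.922368
Sum = 0.9977

0.9977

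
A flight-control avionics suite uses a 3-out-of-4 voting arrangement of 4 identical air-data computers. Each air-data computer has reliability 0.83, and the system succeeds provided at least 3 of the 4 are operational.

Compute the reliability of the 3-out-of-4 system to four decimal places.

0.8634

R = Σ_{i=3}^{4} C(4,i) p^i (1−p)^{4−i} with p = 0.83
C(4,3)·0.83^3·0.17^1 = 0.388815
C(4,4)·0.83^4·0.17^0 = 0.474583
Sum = 0.8634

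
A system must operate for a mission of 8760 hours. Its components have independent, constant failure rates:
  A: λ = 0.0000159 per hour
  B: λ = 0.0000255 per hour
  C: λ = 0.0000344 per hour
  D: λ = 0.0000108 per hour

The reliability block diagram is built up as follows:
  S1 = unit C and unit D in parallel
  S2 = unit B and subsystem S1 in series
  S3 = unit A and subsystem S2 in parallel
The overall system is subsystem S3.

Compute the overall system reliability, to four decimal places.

0.9715

R(A) = exp(−0.0000159 × 8760) = 0.869981
R(B) = exp(−0.0000255 × 8760) = 0.799811
R(C) = exp(−0.0000344 × 8760) = 0.739823
R(D) = exp(−0.0000108 × 8760) = 0.909729
Parallel (C and D): 1 − (1 − 0.739823)(1 − 0.909729) = 0.976514
Series (B and [0.976514]): 0.799811 × 0.976514 = 0.781027
Parallel (A and [0.781027]): 1 − (1 − 0.869981)(1 − 0.781027) = 0.9715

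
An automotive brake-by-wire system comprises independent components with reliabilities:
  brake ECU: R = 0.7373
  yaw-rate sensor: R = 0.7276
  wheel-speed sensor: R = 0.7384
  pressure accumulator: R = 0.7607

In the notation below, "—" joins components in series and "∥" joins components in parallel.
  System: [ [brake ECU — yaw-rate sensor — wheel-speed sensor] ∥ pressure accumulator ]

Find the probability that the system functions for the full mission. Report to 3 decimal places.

Series (brake ECU, yaw-rate sensor, and wheel-speed sensor): 0.73730 × 0.72760 × 0.73840 = 0.39612
Parallel ([0.39612] and pressure accumulator): 1 − (1 − 0.39612)(1 − 0.76070) = 0.855

0.855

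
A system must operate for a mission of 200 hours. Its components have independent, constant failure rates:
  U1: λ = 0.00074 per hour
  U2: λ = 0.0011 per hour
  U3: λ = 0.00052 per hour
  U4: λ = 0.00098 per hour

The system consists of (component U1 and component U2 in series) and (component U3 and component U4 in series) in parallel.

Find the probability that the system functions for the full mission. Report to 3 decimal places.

0.920

R(U1) = exp(−0.00074 × 200) = 0.86243
R(U2) = exp(−0.0011 × 200) = 0.80252
R(U3) = exp(−0.00052 × 200) = 0.90123
R(U4) = exp(−0.00098 × 200) = 0.82201
Series (U1 and U2): 0.86243 × 0.80252 = 0.69212
Series (U3 and U4): 0.90123 × 0.82201 = 0.74082
Parallel ([0.69212] and [0.74082]): 1 − (1 − 0.69212)(1 − 0.74082) = 0.920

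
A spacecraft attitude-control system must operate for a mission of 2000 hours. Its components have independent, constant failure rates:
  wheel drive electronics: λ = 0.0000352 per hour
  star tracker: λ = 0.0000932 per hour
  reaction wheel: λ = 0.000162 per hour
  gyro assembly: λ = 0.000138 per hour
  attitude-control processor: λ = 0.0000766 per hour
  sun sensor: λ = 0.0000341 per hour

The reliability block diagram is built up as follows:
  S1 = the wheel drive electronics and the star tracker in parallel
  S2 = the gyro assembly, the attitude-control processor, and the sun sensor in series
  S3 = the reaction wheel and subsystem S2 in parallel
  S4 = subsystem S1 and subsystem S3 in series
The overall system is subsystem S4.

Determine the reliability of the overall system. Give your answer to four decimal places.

R(wheel drive electronics) = exp(−0.0000352 × 2000) = 0.932021
R(star tracker) = exp(−0.0000932 × 2000) = 0.829942
R(reaction wheel) = exp(−0.000162 × 2000) = 0.723250
R(gyro assembly) = exp(−0.000138 × 2000) = 0.758813
R(attitude-control processor) = exp(−0.0000766 × 2000) = 0.857958
R(sun sensor) = exp(−0.0000341 × 2000) = 0.934074
Parallel (wheel drive electronics and star tracker): 1 − (1 − 0.932021)(1 − 0.829942) = 0.988440
Series (gyro assembly, attitude-control processor, and sun sensor): 0.758813 × 0.857958 × 0.934074 = 0.608110
Parallel (reaction wheel and [0.608110]): 1 − (1 − 0.723250)(1 − 0.608110) = 0.891544
Series ([0.988440] and [0.891544]): 0.988440 × 0.891544 = 0.8812

0.8812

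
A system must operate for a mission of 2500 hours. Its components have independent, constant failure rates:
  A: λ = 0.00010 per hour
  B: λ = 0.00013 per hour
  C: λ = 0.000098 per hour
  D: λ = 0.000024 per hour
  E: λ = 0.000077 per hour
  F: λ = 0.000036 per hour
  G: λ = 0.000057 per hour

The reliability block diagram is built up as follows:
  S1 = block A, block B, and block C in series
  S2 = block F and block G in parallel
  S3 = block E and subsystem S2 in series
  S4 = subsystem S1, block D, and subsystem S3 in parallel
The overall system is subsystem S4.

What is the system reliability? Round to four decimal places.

0.9940

R(A) = exp(−0.00010 × 2500) = 0.778801
R(B) = exp(−0.00013 × 2500) = 0.722527
R(C) = exp(−0.000098 × 2500) = 0.782705
R(D) = exp(−0.000024 × 2500) = 0.941765
R(E) = exp(−0.000077 × 2500) = 0.824894
R(F) = exp(−0.000036 × 2500) = 0.913931
R(G) = exp(−0.000057 × 2500) = 0.867188
Series (A, B, and C): 0.778801 × 0.722527 × 0.782705 = 0.440432
Parallel (F and G): 1 − (1 − 0.913931)(1 − 0.867188) = 0.988569
Series (E and [0.988569]): 0.824894 × 0.988569 = 0.815465
Parallel ([0.440432], D, and [0.815465]): 1 − (1 − 0.440432)(1 − 0.941765)(1 − 0.815465) = 0.9940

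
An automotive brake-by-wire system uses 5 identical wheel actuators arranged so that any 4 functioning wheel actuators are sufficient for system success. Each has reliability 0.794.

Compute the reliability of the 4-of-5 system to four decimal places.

0.7249

R = Σ_{i=4}^{5} C(5,i) p^i (1−p)^{5−i} with p = 0.794
C(5,4)·0.794^4·0.206^1 = 0.409373
C(5,5)·0.794^5·0.206^0 = 0.315575
Sum = 0.7249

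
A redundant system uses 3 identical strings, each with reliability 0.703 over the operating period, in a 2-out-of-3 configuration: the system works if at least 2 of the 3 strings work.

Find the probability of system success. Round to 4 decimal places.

R = Σ_{i=2}^{3} C(3,i) p^i (1−p)^{3−i} with p = 0.703
C(3,2)·0.703^2·0.297^1 = 0.440340
C(3,3)·0.703^3·0.297^0 = 0.347429
Sum = 0.7878

0.7878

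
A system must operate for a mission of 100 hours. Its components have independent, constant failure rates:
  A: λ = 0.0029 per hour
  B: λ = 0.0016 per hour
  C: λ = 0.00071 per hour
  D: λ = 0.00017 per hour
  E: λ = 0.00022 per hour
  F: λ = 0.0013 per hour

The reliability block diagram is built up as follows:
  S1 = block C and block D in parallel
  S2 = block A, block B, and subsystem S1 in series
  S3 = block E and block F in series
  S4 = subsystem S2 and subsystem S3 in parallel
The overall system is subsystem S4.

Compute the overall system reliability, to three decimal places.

0.949

R(A) = exp(−0.0029 × 100) = 0.74826
R(B) = exp(−0.0016 × 100) = 0.85214
R(C) = exp(−0.00071 × 100) = 0.93146
R(D) = exp(−0.00017 × 100) = 0.98314
R(E) = exp(−0.00022 × 100) = 0.97824
R(F) = exp(−0.0013 × 100) = 0.87810
Parallel (C and D): 1 − (1 − 0.93146)(1 − 0.98314) = 0.99884
Series (A, B, and [0.99884]): 0.74826 × 0.85214 × 0.99884 = 0.63688
Series (E and F): 0.97824 × 0.87810 = 0.85899
Parallel ([0.63688] and [0.85899]): 1 − (1 − 0.63688)(1 − 0.85899) = 0.949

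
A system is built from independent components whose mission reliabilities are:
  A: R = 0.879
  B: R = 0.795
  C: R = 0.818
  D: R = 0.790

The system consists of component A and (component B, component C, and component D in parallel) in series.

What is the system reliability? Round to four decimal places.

0.8721

Parallel (B, C, and D): 1 − (1 − 0.795000)(1 − 0.818000)(1 − 0.790000) = 0.992165
Series (A and [0.992165]): 0.879000 × 0.992165 = 0.8721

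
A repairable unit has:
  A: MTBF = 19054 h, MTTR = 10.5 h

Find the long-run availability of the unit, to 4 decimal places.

0.9994

A(A) = MTBF/(MTBF+MTTR) = 19054/(19054+10.5) = 0.9994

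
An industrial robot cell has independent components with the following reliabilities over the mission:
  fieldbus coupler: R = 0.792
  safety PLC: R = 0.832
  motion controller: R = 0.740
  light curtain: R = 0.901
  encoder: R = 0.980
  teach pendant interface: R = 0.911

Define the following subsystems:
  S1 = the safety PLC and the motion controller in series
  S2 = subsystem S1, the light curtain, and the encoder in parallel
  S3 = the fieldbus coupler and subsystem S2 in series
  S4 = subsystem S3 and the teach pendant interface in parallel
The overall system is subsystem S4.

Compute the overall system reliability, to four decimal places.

0.9814

Series (safety PLC and motion controller): 0.832000 × 0.740000 = 0.615680
Parallel ([0.615680], light curtain, and encoder): 1 − (1 − 0.615680)(1 − 0.901000)(1 − 0.980000) = 0.999239
Series (fieldbus coupler and [0.999239]): 0.792000 × 0.999239 = 0.791397
Parallel ([0.791397] and teach pendant interface): 1 − (1 − 0.791397)(1 − 0.911000) = 0.9814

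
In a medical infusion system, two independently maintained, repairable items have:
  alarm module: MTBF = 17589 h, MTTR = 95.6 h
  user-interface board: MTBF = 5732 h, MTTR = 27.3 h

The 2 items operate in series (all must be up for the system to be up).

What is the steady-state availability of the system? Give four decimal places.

A(alarm module) = MTBF/(MTBF+MTTR) = 17589/(17589+95.6) = 0.994594
A(user-interface board) = MTBF/(MTBF+MTTR) = 5732/(5732+27.3) = 0.995260
Series availability: 0.994594 × 0.995260 = 0.9899

0.9899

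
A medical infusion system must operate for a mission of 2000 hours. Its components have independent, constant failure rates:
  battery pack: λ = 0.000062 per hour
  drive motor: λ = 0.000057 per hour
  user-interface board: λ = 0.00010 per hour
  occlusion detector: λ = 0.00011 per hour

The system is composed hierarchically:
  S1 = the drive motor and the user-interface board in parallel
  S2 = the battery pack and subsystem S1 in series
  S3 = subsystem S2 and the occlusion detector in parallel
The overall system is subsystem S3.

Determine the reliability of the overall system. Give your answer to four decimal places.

0.9736

R(battery pack) = exp(−0.000062 × 2000) = 0.883380
R(drive motor) = exp(−0.000057 × 2000) = 0.892258
R(user-interface board) = exp(−0.00010 × 2000) = 0.818731
R(occlusion detector) = exp(−0.00011 × 2000) = 0.802519
Parallel (drive motor and user-interface board): 1 − (1 − 0.892258)(1 − 0.818731) = 0.980470
Series (battery pack and [0.980470]): 0.883380 × 0.980470 = 0.866128
Parallel ([0.866128] and occlusion detector): 1 − (1 − 0.866128)(1 − 0.802519) = 0.9736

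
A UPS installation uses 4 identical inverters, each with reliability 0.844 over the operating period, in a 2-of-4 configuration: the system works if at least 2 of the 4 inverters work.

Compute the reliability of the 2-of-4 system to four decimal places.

R = Σ_{i=2}^{4} C(4,i) p^i (1−p)^{4−i} with p = 0.844
C(4,2)·0.844^2·0.156^2 = 0.104012
C(4,3)·0.844^3·0.156^1 = 0.375156
C(4,4)·0.844^4·0.156^0 = 0.507423
Sum = 0.9866

0.9866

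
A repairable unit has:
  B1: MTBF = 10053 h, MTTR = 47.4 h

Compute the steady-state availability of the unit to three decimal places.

0.995

A(B1) = MTBF/(MTBF+MTTR) = 10053/(10053+47.4) = 0.995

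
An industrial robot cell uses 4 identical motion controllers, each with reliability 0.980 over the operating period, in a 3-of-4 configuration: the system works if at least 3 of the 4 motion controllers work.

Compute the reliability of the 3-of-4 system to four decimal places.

0.9977

R = Σ_{i=3}^{4} C(4,i) p^i (1−p)^{4−i} with p = 0.980
C(4,3)·0.980^3·0.020^1 = 0.075295
C(4,4)·0.980^4·0.020^0 = 0.922368
Sum = 0.9977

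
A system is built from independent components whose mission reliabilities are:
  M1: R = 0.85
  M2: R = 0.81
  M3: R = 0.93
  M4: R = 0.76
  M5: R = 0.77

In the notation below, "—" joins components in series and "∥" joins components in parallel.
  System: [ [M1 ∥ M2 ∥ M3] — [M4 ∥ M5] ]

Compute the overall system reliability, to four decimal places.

0.9429

Parallel (M1, M2, and M3): 1 − (1 − 0.850000)(1 − 0.810000)(1 − 0.930000) = 0.998005
Parallel (M4 and M5): 1 − (1 − 0.760000)(1 − 0.770000) = 0.944800
Series ([0.998005] and [0.944800]): 0.998005 × 0.944800 = 0.9429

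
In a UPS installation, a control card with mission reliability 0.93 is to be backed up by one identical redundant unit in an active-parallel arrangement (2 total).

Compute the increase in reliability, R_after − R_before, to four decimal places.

R_before = 0.93
R_after = 1 − (1 − 0.93)^2 = 0.9951
ΔR = 0.9951 − 0.93 = 0.0651

0.0651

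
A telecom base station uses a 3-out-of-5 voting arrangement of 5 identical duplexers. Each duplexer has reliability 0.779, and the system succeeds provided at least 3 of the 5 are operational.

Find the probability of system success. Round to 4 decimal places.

R = Σ_{i=3}^{5} C(5,i) p^i (1−p)^{5−i} with p = 0.779
C(5,3)·0.779^3·0.221^2 = 0.230886
C(5,4)·0.779^4·0.221^1 = 0.406923
C(5,5)·0.779^5·0.221^0 = 0.286871
Sum = 0.9247

0.9247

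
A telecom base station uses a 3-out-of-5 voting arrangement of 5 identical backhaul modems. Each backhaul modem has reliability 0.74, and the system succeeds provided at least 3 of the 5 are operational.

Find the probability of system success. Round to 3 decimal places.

0.886

R = Σ_{i=3}^{5} C(5,i) p^i (1−p)^{5−i} with p = 0.74
C(5,3)·0.74^3·0.26^2 = 0.27393
C(5,4)·0.74^4·0.26^1 = 0.38983
C(5,5)·0.74^5·0.26^0 = 0.22190
Sum = 0.886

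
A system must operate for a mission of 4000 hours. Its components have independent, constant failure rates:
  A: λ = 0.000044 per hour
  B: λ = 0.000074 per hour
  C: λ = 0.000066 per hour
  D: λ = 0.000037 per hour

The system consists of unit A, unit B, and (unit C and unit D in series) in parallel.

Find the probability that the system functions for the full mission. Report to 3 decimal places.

0.986

R(A) = exp(−0.000044 × 4000) = 0.83862
R(B) = exp(−0.000074 × 4000) = 0.74379
R(C) = exp(−0.000066 × 4000) = 0.76797
R(D) = exp(−0.000037 × 4000) = 0.86243
Series (C and D): 0.76797 × 0.86243 = 0.66232
Parallel (A, B, and [0.66232]): 1 − (1 − 0.83862)(1 − 0.74379)(1 − 0.66232) = 0.986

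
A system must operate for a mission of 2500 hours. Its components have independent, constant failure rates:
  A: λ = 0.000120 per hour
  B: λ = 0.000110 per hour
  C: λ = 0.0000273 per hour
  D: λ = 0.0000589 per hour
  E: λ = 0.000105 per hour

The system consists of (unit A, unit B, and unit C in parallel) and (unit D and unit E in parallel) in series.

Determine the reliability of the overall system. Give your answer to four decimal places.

R(A) = exp(−0.000120 × 2500) = 0.740818
R(B) = exp(−0.000110 × 2500) = 0.759572
R(C) = exp(−0.0000273 × 2500) = 0.934027
R(D) = exp(−0.0000589 × 2500) = 0.863078
R(E) = exp(−0.000105 × 2500) = 0.769126
Parallel (A, B, and C): 1 − (1 − 0.740818)(1 − 0.759572)(1 − 0.934027) = 0.995889
Parallel (D and E): 1 − (1 − 0.863078)(1 − 0.769126) = 0.968388
Series ([0.995889] and [0.968388]): 0.995889 × 0.968388 = 0.9644

0.9644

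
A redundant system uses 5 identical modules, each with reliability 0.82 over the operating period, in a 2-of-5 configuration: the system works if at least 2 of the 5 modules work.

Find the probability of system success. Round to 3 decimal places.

R = Σ_{i=2}^{5} C(5,i) p^i (1−p)^{5−i} with p = 0.82
C(5,2)·0.82^2·0.18^3 = 0.03921
C(5,3)·0.82^3·0.18^2 = 0.17864
C(5,4)·0.82^4·0.18^1 = 0.40691
C(5,5)·0.82^5·0.18^0 = 0.37074
Sum = 0.996

0.996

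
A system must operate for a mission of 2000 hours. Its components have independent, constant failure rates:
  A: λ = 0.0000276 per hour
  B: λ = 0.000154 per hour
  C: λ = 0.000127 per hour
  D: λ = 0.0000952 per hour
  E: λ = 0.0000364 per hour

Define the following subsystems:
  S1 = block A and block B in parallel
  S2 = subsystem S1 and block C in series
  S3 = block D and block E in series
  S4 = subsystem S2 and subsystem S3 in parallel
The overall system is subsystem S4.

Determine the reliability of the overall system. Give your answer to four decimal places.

0.9455

R(A) = exp(−0.0000276 × 2000) = 0.946296
R(B) = exp(−0.000154 × 2000) = 0.734915
R(C) = exp(−0.000127 × 2000) = 0.775692
R(D) = exp(−0.0000952 × 2000) = 0.826628
R(E) = exp(−0.0000364 × 2000) = 0.929787
Parallel (A and B): 1 − (1 − 0.946296)(1 − 0.734915) = 0.985764
Series ([0.985764] and C): 0.985764 × 0.775692 = 0.764649
Series (D and E): 0.826628 × 0.929787 = 0.768588
Parallel ([0.764649] and [0.768588]): 1 − (1 − 0.764649)(1 − 0.768588) = 0.9455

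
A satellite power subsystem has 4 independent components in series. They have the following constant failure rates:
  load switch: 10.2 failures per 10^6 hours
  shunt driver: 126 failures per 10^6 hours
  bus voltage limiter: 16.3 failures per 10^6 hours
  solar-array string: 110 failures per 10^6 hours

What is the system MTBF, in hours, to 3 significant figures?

3810

Series of exponential components: λ_sys = Σ λ_i
λ_sys = 0.0000102 + 0.000126 + 0.0000163 + 0.000110 = 2.6250e-04 /h
MTBF = 1 / λ_sys = 3810 h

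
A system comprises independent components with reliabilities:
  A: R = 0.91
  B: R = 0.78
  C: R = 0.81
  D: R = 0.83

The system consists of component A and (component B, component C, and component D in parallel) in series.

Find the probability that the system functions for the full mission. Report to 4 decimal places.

0.9035

Parallel (B, C, and D): 1 − (1 − 0.780000)(1 − 0.810000)(1 − 0.830000) = 0.992894
Series (A and [0.992894]): 0.910000 × 0.992894 = 0.9035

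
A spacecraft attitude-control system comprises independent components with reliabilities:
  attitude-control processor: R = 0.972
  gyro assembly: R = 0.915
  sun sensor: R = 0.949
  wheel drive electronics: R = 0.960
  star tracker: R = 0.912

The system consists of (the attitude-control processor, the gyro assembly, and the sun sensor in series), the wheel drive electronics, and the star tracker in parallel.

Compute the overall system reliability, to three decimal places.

Series (attitude-control processor, gyro assembly, and sun sensor): 0.97200 × 0.91500 × 0.94900 = 0.84402
Parallel ([0.84402], wheel drive electronics, and star tracker): 1 − (1 − 0.84402)(1 − 0.96000)(1 − 0.91200) = 0.999

0.999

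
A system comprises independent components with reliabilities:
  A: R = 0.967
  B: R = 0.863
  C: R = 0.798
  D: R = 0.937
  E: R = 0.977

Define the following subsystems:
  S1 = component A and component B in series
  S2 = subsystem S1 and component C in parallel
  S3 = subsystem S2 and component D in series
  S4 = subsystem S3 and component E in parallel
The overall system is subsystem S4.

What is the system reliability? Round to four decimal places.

Series (A and B): 0.967000 × 0.863000 = 0.834521
Parallel ([0.834521] and C): 1 − (1 − 0.834521)(1 − 0.798000) = 0.966573
Series ([0.966573] and D): 0.966573 × 0.937000 = 0.905679
Parallel ([0.905679] and E): 1 − (1 − 0.905679)(1 − 0.977000) = 0.9978

0.9978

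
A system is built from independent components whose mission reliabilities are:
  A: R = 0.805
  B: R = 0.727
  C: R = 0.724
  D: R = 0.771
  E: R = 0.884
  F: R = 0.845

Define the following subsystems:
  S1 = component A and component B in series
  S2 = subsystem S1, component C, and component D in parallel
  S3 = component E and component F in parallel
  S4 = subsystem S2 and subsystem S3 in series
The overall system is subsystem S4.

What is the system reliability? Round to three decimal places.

0.956

Series (A and B): 0.80500 × 0.72700 = 0.58524
Parallel ([0.58524], C, and D): 1 − (1 − 0.58524)(1 − 0.72400)(1 − 0.77100) = 0.97379
Parallel (E and F): 1 − (1 − 0.88400)(1 − 0.84500) = 0.98202
Series ([0.97379] and [0.98202]): 0.97379 × 0.98202 = 0.956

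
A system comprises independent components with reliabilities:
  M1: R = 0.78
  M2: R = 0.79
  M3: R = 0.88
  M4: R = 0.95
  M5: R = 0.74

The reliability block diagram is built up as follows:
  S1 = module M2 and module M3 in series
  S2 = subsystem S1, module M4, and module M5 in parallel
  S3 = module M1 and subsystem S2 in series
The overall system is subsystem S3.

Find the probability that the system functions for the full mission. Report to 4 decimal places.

0.7769

Series (M2 and M3): 0.790000 × 0.880000 = 0.695200
Parallel ([0.695200], M4, and M5): 1 − (1 − 0.695200)(1 − 0.950000)(1 − 0.740000) = 0.996038
Series (M1 and [0.996038]): 0.780000 × 0.996038 = 0.7769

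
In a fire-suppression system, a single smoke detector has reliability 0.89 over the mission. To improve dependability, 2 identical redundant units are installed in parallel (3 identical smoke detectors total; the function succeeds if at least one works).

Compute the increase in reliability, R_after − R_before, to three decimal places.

0.109

R_before = 0.89
R_after = 1 − (1 − 0.89)^3 = 0.999
ΔR = 0.999 − 0.89 = 0.109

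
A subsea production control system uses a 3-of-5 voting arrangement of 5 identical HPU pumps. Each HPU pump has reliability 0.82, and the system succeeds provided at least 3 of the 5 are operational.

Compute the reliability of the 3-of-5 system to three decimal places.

R = Σ_{i=3}^{5} C(5,i) p^i (1−p)^{5−i} with p = 0.82
C(5,3)·0.82^3·0.18^2 = 0.17864
C(5,4)·0.82^4·0.18^1 = 0.40691
C(5,5)·0.82^5·0.18^0 = 0.37074
Sum = 0.956

0.956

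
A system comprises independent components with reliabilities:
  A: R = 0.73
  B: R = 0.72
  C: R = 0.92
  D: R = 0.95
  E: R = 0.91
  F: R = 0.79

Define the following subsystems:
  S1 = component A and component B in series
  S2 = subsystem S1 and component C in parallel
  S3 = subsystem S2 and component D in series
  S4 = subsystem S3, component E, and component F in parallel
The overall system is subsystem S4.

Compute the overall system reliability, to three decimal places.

0.998

Series (A and B): 0.73000 × 0.72000 = 0.52560
Parallel ([0.52560] and C): 1 − (1 − 0.52560)(1 − 0.92000) = 0.96205
Series ([0.96205] and D): 0.96205 × 0.95000 = 0.91395
Parallel ([0.91395], E, and F): 1 − (1 − 0.91395)(1 − 0.91000)(1 − 0.79000) = 0.998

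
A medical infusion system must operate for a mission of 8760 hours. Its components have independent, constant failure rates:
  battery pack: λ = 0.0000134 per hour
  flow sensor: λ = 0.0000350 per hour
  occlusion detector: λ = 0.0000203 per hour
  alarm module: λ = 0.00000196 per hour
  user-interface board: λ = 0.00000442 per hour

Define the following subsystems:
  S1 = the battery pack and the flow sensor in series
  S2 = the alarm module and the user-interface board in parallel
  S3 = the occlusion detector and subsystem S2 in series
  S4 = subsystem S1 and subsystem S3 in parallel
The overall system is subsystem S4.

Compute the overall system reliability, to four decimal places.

0.9435

R(battery pack) = exp(−0.0000134 × 8760) = 0.889244
R(flow sensor) = exp(−0.0000350 × 8760) = 0.735945
R(occlusion detector) = exp(−0.0000203 × 8760) = 0.837086
R(alarm module) = exp(−0.00000196 × 8760) = 0.982977
R(user-interface board) = exp(−0.00000442 × 8760) = 0.962021
Series (battery pack and flow sensor): 0.889244 × 0.735945 = 0.654435
Parallel (alarm module and user-interface board): 1 − (1 − 0.982977)(1 − 0.962021) = 0.999353
Series (occlusion detector and [0.999353]): 0.837086 × 0.999353 = 0.836544
Parallel ([0.654435] and [0.836544]): 1 − (1 − 0.654435)(1 − 0.836544) = 0.9435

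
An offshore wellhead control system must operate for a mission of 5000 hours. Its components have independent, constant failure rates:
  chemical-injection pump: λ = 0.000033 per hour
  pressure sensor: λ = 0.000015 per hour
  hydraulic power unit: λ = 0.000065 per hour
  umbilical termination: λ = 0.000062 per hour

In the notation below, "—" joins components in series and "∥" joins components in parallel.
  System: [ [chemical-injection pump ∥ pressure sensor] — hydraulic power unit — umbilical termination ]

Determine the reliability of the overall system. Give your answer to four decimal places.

0.5241

R(chemical-injection pump) = exp(−0.000033 × 5000) = 0.847894
R(pressure sensor) = exp(−0.000015 × 5000) = 0.927743
R(hydraulic power unit) = exp(−0.000065 × 5000) = 0.722527
R(umbilical termination) = exp(−0.000062 × 5000) = 0.733447
Parallel (chemical-injection pump and pressure sensor): 1 − (1 − 0.847894)(1 − 0.927743) = 0.989009
Series ([0.989009], hydraulic power unit, and umbilical termination): 0.989009 × 0.722527 × 0.733447 = 0.5241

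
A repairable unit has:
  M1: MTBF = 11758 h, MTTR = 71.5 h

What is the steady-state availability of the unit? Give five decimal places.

0.99396

A(M1) = MTBF/(MTBF+MTTR) = 11758/(11758+71.5) = 0.99396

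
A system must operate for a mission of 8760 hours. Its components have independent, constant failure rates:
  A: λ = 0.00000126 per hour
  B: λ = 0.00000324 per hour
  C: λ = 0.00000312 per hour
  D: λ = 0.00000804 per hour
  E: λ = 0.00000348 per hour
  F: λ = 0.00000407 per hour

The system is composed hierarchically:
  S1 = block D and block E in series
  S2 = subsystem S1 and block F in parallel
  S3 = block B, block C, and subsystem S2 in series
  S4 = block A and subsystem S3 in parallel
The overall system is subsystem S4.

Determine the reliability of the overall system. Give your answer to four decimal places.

R(A) = exp(−0.00000126 × 8760) = 0.989023
R(B) = exp(−0.00000324 × 8760) = 0.972017
R(C) = exp(−0.00000312 × 8760) = 0.973039
R(D) = exp(−0.00000804 × 8760) = 0.931993
R(E) = exp(−0.00000348 × 8760) = 0.969975
R(F) = exp(−0.00000407 × 8760) = 0.964975
Series (D and E): 0.931993 × 0.969975 = 0.904010
Parallel ([0.904010] and F): 1 − (1 − 0.904010)(1 − 0.964975) = 0.996638
Series (B, C, and [0.996638]): 0.972017 × 0.973039 × 0.996638 = 0.942631
Parallel (A and [0.942631]): 1 − (1 − 0.989023)(1 − 0.942631) = 0.9994

0.9994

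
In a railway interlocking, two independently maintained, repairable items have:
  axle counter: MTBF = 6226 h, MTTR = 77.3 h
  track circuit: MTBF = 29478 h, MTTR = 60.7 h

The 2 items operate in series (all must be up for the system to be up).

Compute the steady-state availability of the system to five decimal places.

0.98571

A(axle counter) = MTBF/(MTBF+MTTR) = 6226/(6226+77.3) = 0.987737
A(track circuit) = MTBF/(MTBF+MTTR) = 29478/(29478+60.7) = 0.997945
Series availability: 0.987737 × 0.997945 = 0.98571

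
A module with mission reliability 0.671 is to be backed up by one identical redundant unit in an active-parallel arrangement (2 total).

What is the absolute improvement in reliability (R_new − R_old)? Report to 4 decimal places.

R_before = 0.671
R_after = 1 − (1 − 0.671)^2 = 0.8918
ΔR = 0.8918 − 0.671 = 0.2208

0.2208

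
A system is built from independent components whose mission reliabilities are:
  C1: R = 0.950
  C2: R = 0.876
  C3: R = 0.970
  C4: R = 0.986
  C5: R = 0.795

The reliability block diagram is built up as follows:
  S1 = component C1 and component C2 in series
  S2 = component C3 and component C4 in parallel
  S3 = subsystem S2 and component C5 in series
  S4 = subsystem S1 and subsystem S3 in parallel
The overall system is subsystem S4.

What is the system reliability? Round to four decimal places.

0.9655

Series (C1 and C2): 0.950000 × 0.876000 = 0.832200
Parallel (C3 and C4): 1 − (1 − 0.970000)(1 − 0.986000) = 0.999580
Series ([0.999580] and C5): 0.999580 × 0.795000 = 0.794666
Parallel ([0.832200] and [0.794666]): 1 − (1 − 0.832200)(1 − 0.794666) = 0.9655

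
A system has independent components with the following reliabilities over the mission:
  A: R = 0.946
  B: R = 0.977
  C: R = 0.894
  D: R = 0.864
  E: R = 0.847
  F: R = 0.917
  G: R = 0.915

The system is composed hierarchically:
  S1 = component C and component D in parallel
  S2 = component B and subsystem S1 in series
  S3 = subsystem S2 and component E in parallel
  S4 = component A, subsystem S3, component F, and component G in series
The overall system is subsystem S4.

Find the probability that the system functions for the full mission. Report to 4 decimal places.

Parallel (C and D): 1 − (1 − 0.894000)(1 − 0.864000) = 0.985584
Series (B and [0.985584]): 0.977000 × 0.985584 = 0.962916
Parallel ([0.962916] and E): 1 − (1 − 0.962916)(1 − 0.847000) = 0.994326
Series (A, [0.994326], F, and G): 0.946000 × 0.994326 × 0.917000 × 0.915000 = 0.7892

0.7892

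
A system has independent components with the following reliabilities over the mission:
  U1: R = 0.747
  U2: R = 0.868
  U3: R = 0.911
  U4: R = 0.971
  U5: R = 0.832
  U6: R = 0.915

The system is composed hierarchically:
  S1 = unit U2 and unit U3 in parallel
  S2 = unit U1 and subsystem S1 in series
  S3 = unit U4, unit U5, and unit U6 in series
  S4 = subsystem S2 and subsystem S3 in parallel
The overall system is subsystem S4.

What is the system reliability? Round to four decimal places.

Parallel (U2 and U3): 1 − (1 − 0.868000)(1 − 0.911000) = 0.988252
Series (U1 and [0.988252]): 0.747000 × 0.988252 = 0.738224
Series (U4, U5, and U6): 0.971000 × 0.832000 × 0.915000 = 0.739203
Parallel ([0.738224] and [0.739203]): 1 − (1 − 0.738224)(1 − 0.739203) = 0.9317

0.9317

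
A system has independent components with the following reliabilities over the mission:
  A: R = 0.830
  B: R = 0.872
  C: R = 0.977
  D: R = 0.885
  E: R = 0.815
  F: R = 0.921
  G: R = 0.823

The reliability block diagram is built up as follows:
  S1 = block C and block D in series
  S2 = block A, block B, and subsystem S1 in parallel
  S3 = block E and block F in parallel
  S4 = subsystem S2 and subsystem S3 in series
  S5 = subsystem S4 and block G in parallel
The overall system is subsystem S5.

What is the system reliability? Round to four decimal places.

0.9969

Series (C and D): 0.977000 × 0.885000 = 0.864645
Parallel (A, B, and [0.864645]): 1 − (1 − 0.830000)(1 − 0.872000)(1 − 0.864645) = 0.997055
Parallel (E and F): 1 − (1 − 0.815000)(1 − 0.921000) = 0.985385
Series ([0.997055] and [0.985385]): 0.997055 × 0.985385 = 0.982483
Parallel ([0.982483] and G): 1 − (1 − 0.982483)(1 − 0.823000) = 0.9969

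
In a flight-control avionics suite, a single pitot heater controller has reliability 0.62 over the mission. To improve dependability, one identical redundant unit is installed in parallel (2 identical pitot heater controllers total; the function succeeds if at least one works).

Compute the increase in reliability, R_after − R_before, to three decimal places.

0.236

R_before = 0.62
R_after = 1 − (1 − 0.62)^2 = 0.856
ΔR = 0.856 − 0.62 = 0.236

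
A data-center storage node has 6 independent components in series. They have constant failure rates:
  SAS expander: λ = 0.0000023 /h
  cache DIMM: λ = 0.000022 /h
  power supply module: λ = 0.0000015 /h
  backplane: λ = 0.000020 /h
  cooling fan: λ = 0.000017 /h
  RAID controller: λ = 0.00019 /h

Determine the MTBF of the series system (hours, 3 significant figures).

3960

Series of exponential components: λ_sys = Σ λ_i
λ_sys = 0.0000023 + 0.000022 + 0.0000015 + 0.000020 + 0.000017 + 0.00019 = 2.5280e-04 /h
MTBF = 1 / λ_sys = 3960 h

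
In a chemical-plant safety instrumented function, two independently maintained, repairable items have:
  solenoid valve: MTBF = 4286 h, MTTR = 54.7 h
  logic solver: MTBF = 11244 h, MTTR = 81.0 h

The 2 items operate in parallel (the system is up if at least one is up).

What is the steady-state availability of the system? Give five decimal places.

A(solenoid valve) = MTBF/(MTBF+MTTR) = 4286/(4286+54.7) = 0.987398
A(logic solver) = MTBF/(MTBF+MTTR) = 11244/(11244+81.0) = 0.992848
Parallel availability: 1 − (1 − 0.987398)(1 − 0.992848) = 0.99991

0.99991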